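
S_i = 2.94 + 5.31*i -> [2.94, 8.25, 13.56, 18.87, 24.18]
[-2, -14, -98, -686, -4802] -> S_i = -2*7^i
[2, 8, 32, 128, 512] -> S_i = 2*4^i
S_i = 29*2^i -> [29, 58, 116, 232, 464]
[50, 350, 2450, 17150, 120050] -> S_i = 50*7^i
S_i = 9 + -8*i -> [9, 1, -7, -15, -23]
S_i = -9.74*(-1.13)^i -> [-9.74, 11.01, -12.44, 14.05, -15.88]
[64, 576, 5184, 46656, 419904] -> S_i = 64*9^i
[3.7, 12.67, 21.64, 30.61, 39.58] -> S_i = 3.70 + 8.97*i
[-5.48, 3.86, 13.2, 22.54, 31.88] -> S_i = -5.48 + 9.34*i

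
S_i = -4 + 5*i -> [-4, 1, 6, 11, 16]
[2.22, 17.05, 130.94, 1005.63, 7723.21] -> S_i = 2.22*7.68^i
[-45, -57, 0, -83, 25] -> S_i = Random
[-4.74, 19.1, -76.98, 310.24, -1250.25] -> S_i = -4.74*(-4.03)^i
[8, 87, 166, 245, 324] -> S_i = 8 + 79*i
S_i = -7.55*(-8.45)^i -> [-7.55, 63.8, -539.09, 4555.3, -38492.29]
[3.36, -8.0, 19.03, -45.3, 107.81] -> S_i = 3.36*(-2.38)^i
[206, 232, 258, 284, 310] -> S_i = 206 + 26*i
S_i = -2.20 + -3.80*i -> [-2.2, -6.0, -9.8, -13.6, -17.4]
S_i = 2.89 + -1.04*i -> [2.89, 1.85, 0.81, -0.23, -1.27]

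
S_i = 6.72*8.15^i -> [6.72, 54.77, 446.36, 3637.83, 29648.29]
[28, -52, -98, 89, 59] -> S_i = Random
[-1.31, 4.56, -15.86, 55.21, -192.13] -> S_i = -1.31*(-3.48)^i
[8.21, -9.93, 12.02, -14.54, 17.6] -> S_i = 8.21*(-1.21)^i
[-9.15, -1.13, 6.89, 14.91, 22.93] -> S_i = -9.15 + 8.02*i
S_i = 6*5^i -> [6, 30, 150, 750, 3750]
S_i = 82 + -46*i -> [82, 36, -10, -56, -102]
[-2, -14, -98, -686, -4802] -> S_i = -2*7^i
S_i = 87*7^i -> [87, 609, 4263, 29841, 208887]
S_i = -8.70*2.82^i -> [-8.7, -24.53, -69.19, -195.1, -550.19]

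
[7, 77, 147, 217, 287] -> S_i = 7 + 70*i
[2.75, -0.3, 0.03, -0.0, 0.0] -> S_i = 2.75*(-0.11)^i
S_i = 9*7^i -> [9, 63, 441, 3087, 21609]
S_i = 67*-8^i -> [67, -536, 4288, -34304, 274432]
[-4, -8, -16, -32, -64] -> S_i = -4*2^i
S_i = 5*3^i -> [5, 15, 45, 135, 405]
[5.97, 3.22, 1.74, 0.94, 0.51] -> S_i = 5.97*0.54^i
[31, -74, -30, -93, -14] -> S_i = Random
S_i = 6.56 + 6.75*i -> [6.56, 13.31, 20.06, 26.81, 33.56]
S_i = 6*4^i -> [6, 24, 96, 384, 1536]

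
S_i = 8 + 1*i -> [8, 9, 10, 11, 12]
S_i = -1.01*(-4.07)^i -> [-1.01, 4.11, -16.73, 68.09, -277.14]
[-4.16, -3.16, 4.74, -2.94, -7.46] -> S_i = Random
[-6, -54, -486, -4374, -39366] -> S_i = -6*9^i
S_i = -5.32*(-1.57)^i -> [-5.32, 8.35, -13.11, 20.59, -32.32]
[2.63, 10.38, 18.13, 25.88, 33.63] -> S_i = 2.63 + 7.75*i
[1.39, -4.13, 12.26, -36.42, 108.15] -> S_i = 1.39*(-2.97)^i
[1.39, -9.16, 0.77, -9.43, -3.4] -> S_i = Random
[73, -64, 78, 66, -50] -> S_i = Random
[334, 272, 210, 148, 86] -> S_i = 334 + -62*i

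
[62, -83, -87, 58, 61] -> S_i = Random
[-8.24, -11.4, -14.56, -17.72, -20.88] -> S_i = -8.24 + -3.16*i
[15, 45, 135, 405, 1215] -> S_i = 15*3^i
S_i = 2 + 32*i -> [2, 34, 66, 98, 130]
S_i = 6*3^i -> [6, 18, 54, 162, 486]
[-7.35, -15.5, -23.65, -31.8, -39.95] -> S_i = -7.35 + -8.15*i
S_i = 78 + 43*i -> [78, 121, 164, 207, 250]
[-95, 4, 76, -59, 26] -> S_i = Random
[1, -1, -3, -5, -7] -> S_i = 1 + -2*i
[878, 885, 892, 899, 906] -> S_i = 878 + 7*i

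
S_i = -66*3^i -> [-66, -198, -594, -1782, -5346]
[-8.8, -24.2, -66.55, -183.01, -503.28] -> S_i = -8.80*2.75^i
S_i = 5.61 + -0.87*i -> [5.61, 4.74, 3.87, 3.0, 2.13]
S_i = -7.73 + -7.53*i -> [-7.73, -15.26, -22.79, -30.32, -37.85]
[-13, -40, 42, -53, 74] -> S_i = Random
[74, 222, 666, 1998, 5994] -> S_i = 74*3^i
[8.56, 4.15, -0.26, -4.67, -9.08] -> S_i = 8.56 + -4.41*i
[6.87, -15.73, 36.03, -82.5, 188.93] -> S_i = 6.87*(-2.29)^i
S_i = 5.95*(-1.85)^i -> [5.95, -11.01, 20.36, -37.67, 69.7]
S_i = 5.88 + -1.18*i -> [5.88, 4.7, 3.52, 2.34, 1.16]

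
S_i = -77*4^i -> [-77, -308, -1232, -4928, -19712]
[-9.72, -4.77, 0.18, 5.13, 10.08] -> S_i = -9.72 + 4.95*i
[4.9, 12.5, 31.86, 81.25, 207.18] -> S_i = 4.90*2.55^i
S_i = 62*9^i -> [62, 558, 5022, 45198, 406782]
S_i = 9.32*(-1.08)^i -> [9.32, -10.07, 10.87, -11.74, 12.68]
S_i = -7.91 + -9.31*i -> [-7.91, -17.22, -26.53, -35.84, -45.15]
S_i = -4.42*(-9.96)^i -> [-4.42, 44.02, -438.47, 4367.17, -43497.03]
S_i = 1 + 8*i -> [1, 9, 17, 25, 33]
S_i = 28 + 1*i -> [28, 29, 30, 31, 32]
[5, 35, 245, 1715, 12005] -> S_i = 5*7^i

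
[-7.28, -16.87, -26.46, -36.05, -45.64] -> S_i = -7.28 + -9.59*i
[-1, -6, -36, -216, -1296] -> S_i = -1*6^i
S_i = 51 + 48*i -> [51, 99, 147, 195, 243]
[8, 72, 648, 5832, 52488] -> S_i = 8*9^i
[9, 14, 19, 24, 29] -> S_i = 9 + 5*i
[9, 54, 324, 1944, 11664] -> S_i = 9*6^i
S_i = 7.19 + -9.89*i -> [7.19, -2.7, -12.59, -22.48, -32.37]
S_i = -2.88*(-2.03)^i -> [-2.88, 5.85, -11.87, 24.09, -48.91]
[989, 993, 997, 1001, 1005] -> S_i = 989 + 4*i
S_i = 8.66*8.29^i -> [8.66, 71.79, 595.15, 4933.8, 40901.2]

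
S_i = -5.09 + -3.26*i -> [-5.09, -8.35, -11.61, -14.87, -18.13]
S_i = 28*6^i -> [28, 168, 1008, 6048, 36288]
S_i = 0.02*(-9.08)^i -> [0.02, -0.18, 1.65, -14.97, 135.95]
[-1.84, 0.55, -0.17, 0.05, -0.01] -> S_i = -1.84*(-0.30)^i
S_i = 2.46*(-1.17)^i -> [2.46, -2.88, 3.37, -3.94, 4.61]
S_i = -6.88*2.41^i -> [-6.88, -16.58, -39.96, -96.3, -232.09]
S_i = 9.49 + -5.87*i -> [9.49, 3.62, -2.25, -8.12, -13.99]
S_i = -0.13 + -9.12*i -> [-0.13, -9.25, -18.37, -27.49, -36.61]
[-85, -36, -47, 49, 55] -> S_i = Random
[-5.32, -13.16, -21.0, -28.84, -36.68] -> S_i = -5.32 + -7.84*i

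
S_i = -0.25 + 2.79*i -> [-0.25, 2.54, 5.33, 8.12, 10.91]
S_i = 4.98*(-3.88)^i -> [4.98, -19.32, 74.97, -290.89, 1128.64]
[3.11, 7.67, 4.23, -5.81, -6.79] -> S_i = Random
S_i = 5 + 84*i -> [5, 89, 173, 257, 341]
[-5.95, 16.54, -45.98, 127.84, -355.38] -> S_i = -5.95*(-2.78)^i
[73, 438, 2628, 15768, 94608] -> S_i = 73*6^i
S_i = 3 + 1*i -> [3, 4, 5, 6, 7]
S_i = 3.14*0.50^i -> [3.14, 1.57, 0.78, 0.39, 0.2]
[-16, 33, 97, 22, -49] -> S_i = Random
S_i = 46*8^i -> [46, 368, 2944, 23552, 188416]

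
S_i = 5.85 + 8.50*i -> [5.85, 14.35, 22.85, 31.35, 39.85]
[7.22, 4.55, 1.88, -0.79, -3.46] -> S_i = 7.22 + -2.67*i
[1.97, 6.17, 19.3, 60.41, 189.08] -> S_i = 1.97*3.13^i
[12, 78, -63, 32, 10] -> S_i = Random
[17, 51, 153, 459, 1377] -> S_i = 17*3^i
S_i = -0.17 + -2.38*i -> [-0.17, -2.55, -4.93, -7.31, -9.69]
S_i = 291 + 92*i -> [291, 383, 475, 567, 659]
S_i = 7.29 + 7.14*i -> [7.29, 14.43, 21.57, 28.71, 35.85]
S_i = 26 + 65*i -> [26, 91, 156, 221, 286]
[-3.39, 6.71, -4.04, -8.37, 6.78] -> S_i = Random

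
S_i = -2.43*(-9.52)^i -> [-2.43, 23.13, -220.23, 2096.61, -19959.7]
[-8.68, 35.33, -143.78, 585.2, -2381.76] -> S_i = -8.68*(-4.07)^i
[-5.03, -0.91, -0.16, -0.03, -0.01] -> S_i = -5.03*0.18^i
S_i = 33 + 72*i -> [33, 105, 177, 249, 321]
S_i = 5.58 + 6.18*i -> [5.58, 11.76, 17.94, 24.12, 30.3]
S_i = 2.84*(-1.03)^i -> [2.84, -2.93, 3.01, -3.1, 3.2]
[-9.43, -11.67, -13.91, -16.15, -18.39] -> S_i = -9.43 + -2.24*i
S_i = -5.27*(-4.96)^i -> [-5.27, 26.14, -129.65, 643.07, -3189.61]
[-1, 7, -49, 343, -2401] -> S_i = -1*-7^i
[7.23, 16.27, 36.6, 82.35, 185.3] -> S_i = 7.23*2.25^i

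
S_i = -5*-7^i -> [-5, 35, -245, 1715, -12005]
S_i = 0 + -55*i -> [0, -55, -110, -165, -220]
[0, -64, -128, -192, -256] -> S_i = 0 + -64*i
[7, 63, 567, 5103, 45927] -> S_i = 7*9^i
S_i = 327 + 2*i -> [327, 329, 331, 333, 335]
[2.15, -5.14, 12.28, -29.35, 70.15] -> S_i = 2.15*(-2.39)^i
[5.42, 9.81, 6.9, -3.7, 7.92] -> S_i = Random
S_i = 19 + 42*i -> [19, 61, 103, 145, 187]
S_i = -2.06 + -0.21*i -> [-2.06, -2.27, -2.48, -2.69, -2.9]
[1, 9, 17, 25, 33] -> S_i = 1 + 8*i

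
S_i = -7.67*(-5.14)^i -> [-7.67, 39.42, -202.64, 1041.56, -5353.62]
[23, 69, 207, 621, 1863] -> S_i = 23*3^i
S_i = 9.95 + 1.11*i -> [9.95, 11.06, 12.17, 13.28, 14.39]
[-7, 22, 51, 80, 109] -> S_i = -7 + 29*i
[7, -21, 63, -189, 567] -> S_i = 7*-3^i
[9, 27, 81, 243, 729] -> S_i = 9*3^i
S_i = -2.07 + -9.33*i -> [-2.07, -11.4, -20.73, -30.06, -39.39]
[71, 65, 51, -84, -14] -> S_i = Random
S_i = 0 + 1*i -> [0, 1, 2, 3, 4]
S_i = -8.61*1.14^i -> [-8.61, -9.82, -11.19, -12.76, -14.54]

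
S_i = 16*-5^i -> [16, -80, 400, -2000, 10000]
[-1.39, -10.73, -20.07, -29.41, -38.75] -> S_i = -1.39 + -9.34*i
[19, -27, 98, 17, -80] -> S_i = Random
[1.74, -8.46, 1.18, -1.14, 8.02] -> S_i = Random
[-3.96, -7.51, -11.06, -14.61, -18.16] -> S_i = -3.96 + -3.55*i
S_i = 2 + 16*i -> [2, 18, 34, 50, 66]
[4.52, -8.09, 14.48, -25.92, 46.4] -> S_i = 4.52*(-1.79)^i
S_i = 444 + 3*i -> [444, 447, 450, 453, 456]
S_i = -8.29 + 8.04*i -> [-8.29, -0.25, 7.79, 15.83, 23.87]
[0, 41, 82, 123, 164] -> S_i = 0 + 41*i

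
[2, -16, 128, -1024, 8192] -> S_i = 2*-8^i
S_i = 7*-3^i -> [7, -21, 63, -189, 567]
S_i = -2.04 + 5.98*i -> [-2.04, 3.94, 9.92, 15.9, 21.88]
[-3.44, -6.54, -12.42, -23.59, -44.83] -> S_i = -3.44*1.90^i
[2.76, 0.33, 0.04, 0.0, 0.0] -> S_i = 2.76*0.12^i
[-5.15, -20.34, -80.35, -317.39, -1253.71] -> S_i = -5.15*3.95^i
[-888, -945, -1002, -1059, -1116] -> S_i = -888 + -57*i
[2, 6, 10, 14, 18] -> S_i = 2 + 4*i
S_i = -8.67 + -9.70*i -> [-8.67, -18.37, -28.07, -37.77, -47.47]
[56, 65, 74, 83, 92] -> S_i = 56 + 9*i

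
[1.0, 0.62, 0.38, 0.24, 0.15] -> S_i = 1.00*0.62^i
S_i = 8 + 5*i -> [8, 13, 18, 23, 28]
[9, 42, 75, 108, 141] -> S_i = 9 + 33*i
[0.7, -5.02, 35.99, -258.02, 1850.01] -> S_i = 0.70*(-7.17)^i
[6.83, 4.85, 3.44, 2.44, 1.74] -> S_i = 6.83*0.71^i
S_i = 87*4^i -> [87, 348, 1392, 5568, 22272]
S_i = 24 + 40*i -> [24, 64, 104, 144, 184]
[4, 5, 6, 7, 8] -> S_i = 4 + 1*i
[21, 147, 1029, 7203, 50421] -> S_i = 21*7^i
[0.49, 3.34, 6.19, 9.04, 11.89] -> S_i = 0.49 + 2.85*i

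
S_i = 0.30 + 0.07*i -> [0.3, 0.37, 0.44, 0.51, 0.58]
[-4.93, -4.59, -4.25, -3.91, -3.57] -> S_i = -4.93 + 0.34*i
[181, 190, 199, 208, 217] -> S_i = 181 + 9*i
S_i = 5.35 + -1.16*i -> [5.35, 4.19, 3.03, 1.87, 0.71]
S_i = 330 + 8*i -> [330, 338, 346, 354, 362]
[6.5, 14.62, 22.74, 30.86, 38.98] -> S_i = 6.50 + 8.12*i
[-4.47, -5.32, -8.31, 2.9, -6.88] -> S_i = Random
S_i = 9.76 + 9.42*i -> [9.76, 19.18, 28.6, 38.02, 47.44]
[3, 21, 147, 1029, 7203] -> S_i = 3*7^i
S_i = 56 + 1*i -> [56, 57, 58, 59, 60]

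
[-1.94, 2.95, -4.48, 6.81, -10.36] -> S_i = -1.94*(-1.52)^i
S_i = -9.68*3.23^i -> [-9.68, -31.27, -100.99, -326.2, -1053.62]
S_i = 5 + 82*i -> [5, 87, 169, 251, 333]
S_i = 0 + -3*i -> [0, -3, -6, -9, -12]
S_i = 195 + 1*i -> [195, 196, 197, 198, 199]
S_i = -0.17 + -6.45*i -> [-0.17, -6.62, -13.07, -19.52, -25.97]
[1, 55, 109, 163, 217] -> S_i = 1 + 54*i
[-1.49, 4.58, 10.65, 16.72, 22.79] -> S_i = -1.49 + 6.07*i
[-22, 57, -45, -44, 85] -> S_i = Random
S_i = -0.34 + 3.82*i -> [-0.34, 3.48, 7.3, 11.12, 14.94]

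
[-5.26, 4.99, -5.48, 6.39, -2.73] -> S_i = Random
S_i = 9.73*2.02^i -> [9.73, 19.65, 39.7, 80.2, 162.0]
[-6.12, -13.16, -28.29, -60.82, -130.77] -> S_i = -6.12*2.15^i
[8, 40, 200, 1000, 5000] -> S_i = 8*5^i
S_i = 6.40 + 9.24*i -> [6.4, 15.64, 24.88, 34.12, 43.36]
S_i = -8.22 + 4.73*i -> [-8.22, -3.49, 1.24, 5.97, 10.7]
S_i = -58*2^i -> [-58, -116, -232, -464, -928]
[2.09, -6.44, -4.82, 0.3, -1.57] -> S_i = Random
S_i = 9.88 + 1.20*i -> [9.88, 11.08, 12.28, 13.48, 14.68]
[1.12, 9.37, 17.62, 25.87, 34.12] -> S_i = 1.12 + 8.25*i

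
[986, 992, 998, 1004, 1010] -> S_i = 986 + 6*i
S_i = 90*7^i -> [90, 630, 4410, 30870, 216090]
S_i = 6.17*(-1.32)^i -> [6.17, -8.14, 10.75, -14.19, 18.73]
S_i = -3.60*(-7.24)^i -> [-3.6, 26.06, -188.7, 1366.21, -9891.38]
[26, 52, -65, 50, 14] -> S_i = Random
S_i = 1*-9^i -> [1, -9, 81, -729, 6561]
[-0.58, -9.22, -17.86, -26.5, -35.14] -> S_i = -0.58 + -8.64*i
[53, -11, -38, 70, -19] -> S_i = Random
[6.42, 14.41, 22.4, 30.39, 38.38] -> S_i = 6.42 + 7.99*i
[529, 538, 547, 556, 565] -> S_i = 529 + 9*i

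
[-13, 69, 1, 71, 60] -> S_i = Random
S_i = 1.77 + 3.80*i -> [1.77, 5.57, 9.37, 13.17, 16.97]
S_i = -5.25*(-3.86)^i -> [-5.25, 20.26, -78.22, 301.94, -1165.49]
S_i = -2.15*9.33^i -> [-2.15, -20.06, -187.16, -1746.16, -16291.65]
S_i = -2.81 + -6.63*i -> [-2.81, -9.44, -16.07, -22.7, -29.33]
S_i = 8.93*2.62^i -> [8.93, 23.4, 61.3, 160.6, 420.78]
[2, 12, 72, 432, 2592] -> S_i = 2*6^i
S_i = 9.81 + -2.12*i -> [9.81, 7.69, 5.57, 3.45, 1.33]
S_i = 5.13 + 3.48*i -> [5.13, 8.61, 12.09, 15.57, 19.05]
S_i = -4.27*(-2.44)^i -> [-4.27, 10.42, -25.42, 62.03, -151.35]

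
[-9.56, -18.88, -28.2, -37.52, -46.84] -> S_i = -9.56 + -9.32*i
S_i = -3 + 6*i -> [-3, 3, 9, 15, 21]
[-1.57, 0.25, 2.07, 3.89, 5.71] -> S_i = -1.57 + 1.82*i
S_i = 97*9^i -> [97, 873, 7857, 70713, 636417]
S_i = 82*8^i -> [82, 656, 5248, 41984, 335872]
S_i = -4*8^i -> [-4, -32, -256, -2048, -16384]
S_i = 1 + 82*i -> [1, 83, 165, 247, 329]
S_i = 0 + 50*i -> [0, 50, 100, 150, 200]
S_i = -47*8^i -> [-47, -376, -3008, -24064, -192512]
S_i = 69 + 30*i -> [69, 99, 129, 159, 189]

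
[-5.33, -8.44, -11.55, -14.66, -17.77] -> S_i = -5.33 + -3.11*i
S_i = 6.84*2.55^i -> [6.84, 17.44, 44.48, 113.42, 289.21]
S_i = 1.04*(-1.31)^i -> [1.04, -1.36, 1.78, -2.34, 3.06]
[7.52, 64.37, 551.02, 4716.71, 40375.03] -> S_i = 7.52*8.56^i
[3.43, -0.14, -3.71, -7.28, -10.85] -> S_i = 3.43 + -3.57*i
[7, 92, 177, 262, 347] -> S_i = 7 + 85*i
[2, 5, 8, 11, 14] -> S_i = 2 + 3*i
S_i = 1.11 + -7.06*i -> [1.11, -5.95, -13.01, -20.07, -27.13]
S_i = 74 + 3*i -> [74, 77, 80, 83, 86]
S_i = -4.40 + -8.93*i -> [-4.4, -13.33, -22.26, -31.19, -40.12]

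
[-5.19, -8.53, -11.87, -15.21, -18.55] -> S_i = -5.19 + -3.34*i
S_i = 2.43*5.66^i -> [2.43, 13.75, 77.85, 440.61, 2493.86]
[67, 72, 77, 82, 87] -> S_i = 67 + 5*i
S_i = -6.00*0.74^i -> [-6.0, -4.44, -3.29, -2.43, -1.8]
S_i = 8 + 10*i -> [8, 18, 28, 38, 48]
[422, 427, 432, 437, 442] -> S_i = 422 + 5*i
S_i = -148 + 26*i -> [-148, -122, -96, -70, -44]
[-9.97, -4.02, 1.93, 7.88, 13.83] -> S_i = -9.97 + 5.95*i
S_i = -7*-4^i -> [-7, 28, -112, 448, -1792]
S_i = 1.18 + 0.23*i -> [1.18, 1.41, 1.64, 1.87, 2.1]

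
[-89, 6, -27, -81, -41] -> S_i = Random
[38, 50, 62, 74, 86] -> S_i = 38 + 12*i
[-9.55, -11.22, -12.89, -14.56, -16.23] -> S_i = -9.55 + -1.67*i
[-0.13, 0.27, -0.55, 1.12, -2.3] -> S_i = -0.13*(-2.05)^i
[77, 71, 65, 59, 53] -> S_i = 77 + -6*i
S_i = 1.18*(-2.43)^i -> [1.18, -2.87, 6.97, -16.93, 41.14]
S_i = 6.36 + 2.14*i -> [6.36, 8.5, 10.64, 12.78, 14.92]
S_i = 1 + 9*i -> [1, 10, 19, 28, 37]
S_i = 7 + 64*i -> [7, 71, 135, 199, 263]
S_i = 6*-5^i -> [6, -30, 150, -750, 3750]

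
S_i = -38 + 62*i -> [-38, 24, 86, 148, 210]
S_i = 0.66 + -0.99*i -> [0.66, -0.33, -1.32, -2.31, -3.3]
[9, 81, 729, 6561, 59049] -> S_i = 9*9^i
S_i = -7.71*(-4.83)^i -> [-7.71, 37.24, -179.87, 868.75, -4196.07]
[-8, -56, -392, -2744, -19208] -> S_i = -8*7^i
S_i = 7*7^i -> [7, 49, 343, 2401, 16807]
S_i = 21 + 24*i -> [21, 45, 69, 93, 117]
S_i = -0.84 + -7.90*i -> [-0.84, -8.74, -16.64, -24.54, -32.44]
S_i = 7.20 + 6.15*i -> [7.2, 13.35, 19.5, 25.65, 31.8]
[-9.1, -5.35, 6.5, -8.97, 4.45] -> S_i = Random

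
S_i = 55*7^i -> [55, 385, 2695, 18865, 132055]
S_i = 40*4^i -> [40, 160, 640, 2560, 10240]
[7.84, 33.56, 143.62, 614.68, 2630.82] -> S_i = 7.84*4.28^i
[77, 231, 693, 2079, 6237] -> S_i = 77*3^i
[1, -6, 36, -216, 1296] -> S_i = 1*-6^i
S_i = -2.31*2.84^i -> [-2.31, -6.56, -18.63, -52.91, -150.27]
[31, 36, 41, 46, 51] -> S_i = 31 + 5*i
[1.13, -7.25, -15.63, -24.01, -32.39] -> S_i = 1.13 + -8.38*i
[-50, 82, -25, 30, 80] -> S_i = Random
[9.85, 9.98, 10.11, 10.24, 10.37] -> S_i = 9.85 + 0.13*i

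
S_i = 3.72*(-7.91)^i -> [3.72, -29.43, 232.75, -1841.08, 14562.93]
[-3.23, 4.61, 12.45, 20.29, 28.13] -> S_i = -3.23 + 7.84*i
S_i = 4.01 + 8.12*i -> [4.01, 12.13, 20.25, 28.37, 36.49]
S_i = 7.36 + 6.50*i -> [7.36, 13.86, 20.36, 26.86, 33.36]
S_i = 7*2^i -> [7, 14, 28, 56, 112]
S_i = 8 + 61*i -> [8, 69, 130, 191, 252]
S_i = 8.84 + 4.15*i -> [8.84, 12.99, 17.14, 21.29, 25.44]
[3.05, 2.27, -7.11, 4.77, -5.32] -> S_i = Random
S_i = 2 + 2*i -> [2, 4, 6, 8, 10]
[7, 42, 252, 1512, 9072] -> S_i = 7*6^i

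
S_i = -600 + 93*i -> [-600, -507, -414, -321, -228]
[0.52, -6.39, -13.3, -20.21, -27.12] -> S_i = 0.52 + -6.91*i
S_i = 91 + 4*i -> [91, 95, 99, 103, 107]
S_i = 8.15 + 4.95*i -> [8.15, 13.1, 18.05, 23.0, 27.95]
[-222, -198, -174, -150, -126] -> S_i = -222 + 24*i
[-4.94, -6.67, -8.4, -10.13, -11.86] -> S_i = -4.94 + -1.73*i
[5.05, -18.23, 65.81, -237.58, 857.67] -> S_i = 5.05*(-3.61)^i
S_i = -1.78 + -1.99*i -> [-1.78, -3.77, -5.76, -7.75, -9.74]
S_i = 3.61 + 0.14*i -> [3.61, 3.75, 3.89, 4.03, 4.17]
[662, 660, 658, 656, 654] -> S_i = 662 + -2*i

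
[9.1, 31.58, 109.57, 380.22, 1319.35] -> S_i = 9.10*3.47^i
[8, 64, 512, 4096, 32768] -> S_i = 8*8^i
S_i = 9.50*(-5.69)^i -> [9.5, -54.06, 307.57, -1750.09, 9958.01]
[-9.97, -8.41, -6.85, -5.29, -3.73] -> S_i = -9.97 + 1.56*i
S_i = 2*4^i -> [2, 8, 32, 128, 512]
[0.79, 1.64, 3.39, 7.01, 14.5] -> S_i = 0.79*2.07^i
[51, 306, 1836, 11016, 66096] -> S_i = 51*6^i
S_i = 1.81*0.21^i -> [1.81, 0.38, 0.08, 0.02, 0.0]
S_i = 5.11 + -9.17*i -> [5.11, -4.06, -13.23, -22.4, -31.57]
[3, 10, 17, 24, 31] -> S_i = 3 + 7*i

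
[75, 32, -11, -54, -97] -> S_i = 75 + -43*i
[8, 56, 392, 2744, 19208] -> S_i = 8*7^i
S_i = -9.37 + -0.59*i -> [-9.37, -9.96, -10.55, -11.14, -11.73]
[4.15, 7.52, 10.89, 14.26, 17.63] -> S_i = 4.15 + 3.37*i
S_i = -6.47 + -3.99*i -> [-6.47, -10.46, -14.45, -18.44, -22.43]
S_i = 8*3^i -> [8, 24, 72, 216, 648]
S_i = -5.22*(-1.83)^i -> [-5.22, 9.55, -17.48, 31.99, -58.54]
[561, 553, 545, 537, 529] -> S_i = 561 + -8*i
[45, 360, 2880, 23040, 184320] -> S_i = 45*8^i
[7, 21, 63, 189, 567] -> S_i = 7*3^i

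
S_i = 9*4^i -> [9, 36, 144, 576, 2304]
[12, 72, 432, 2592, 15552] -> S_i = 12*6^i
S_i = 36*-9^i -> [36, -324, 2916, -26244, 236196]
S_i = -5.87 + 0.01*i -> [-5.87, -5.86, -5.85, -5.84, -5.83]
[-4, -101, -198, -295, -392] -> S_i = -4 + -97*i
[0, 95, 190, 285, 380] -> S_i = 0 + 95*i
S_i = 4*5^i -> [4, 20, 100, 500, 2500]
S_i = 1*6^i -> [1, 6, 36, 216, 1296]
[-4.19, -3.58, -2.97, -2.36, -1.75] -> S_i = -4.19 + 0.61*i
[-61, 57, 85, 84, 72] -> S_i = Random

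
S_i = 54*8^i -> [54, 432, 3456, 27648, 221184]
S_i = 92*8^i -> [92, 736, 5888, 47104, 376832]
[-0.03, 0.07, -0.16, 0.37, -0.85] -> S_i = -0.03*(-2.31)^i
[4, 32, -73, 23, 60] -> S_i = Random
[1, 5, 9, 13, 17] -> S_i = 1 + 4*i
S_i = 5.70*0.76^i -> [5.7, 4.33, 3.29, 2.5, 1.9]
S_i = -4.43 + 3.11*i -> [-4.43, -1.32, 1.79, 4.9, 8.01]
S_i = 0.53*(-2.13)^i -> [0.53, -1.13, 2.4, -5.12, 10.91]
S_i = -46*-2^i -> [-46, 92, -184, 368, -736]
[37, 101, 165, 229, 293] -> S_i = 37 + 64*i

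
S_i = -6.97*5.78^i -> [-6.97, -40.29, -232.86, -1345.91, -7779.36]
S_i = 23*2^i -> [23, 46, 92, 184, 368]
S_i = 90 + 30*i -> [90, 120, 150, 180, 210]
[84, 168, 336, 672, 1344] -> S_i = 84*2^i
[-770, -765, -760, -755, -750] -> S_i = -770 + 5*i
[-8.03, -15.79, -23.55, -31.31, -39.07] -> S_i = -8.03 + -7.76*i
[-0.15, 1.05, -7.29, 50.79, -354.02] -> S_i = -0.15*(-6.97)^i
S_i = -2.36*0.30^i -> [-2.36, -0.71, -0.21, -0.06, -0.02]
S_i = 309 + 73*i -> [309, 382, 455, 528, 601]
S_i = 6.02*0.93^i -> [6.02, 5.6, 5.21, 4.84, 4.5]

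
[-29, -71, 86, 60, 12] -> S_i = Random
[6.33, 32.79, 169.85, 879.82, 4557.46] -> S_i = 6.33*5.18^i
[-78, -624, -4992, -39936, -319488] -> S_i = -78*8^i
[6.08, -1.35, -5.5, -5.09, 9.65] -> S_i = Random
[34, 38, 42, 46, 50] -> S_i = 34 + 4*i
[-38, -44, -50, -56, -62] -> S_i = -38 + -6*i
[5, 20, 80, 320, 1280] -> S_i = 5*4^i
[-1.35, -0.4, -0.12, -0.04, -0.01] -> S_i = -1.35*0.30^i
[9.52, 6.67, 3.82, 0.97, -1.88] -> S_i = 9.52 + -2.85*i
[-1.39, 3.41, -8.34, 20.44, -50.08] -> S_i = -1.39*(-2.45)^i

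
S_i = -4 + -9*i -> [-4, -13, -22, -31, -40]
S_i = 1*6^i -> [1, 6, 36, 216, 1296]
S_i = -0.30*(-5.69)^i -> [-0.3, 1.71, -9.71, 55.27, -314.46]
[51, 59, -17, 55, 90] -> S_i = Random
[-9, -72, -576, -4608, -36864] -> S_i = -9*8^i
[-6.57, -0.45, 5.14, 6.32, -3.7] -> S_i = Random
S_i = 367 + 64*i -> [367, 431, 495, 559, 623]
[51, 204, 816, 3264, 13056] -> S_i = 51*4^i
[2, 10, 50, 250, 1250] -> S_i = 2*5^i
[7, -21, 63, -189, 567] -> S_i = 7*-3^i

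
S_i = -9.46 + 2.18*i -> [-9.46, -7.28, -5.1, -2.92, -0.74]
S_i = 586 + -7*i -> [586, 579, 572, 565, 558]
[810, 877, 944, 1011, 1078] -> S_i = 810 + 67*i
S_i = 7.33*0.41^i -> [7.33, 3.01, 1.23, 0.51, 0.21]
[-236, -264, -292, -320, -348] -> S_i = -236 + -28*i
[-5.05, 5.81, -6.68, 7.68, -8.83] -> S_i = -5.05*(-1.15)^i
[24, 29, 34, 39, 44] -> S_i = 24 + 5*i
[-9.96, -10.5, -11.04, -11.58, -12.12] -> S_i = -9.96 + -0.54*i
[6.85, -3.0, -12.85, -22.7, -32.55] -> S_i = 6.85 + -9.85*i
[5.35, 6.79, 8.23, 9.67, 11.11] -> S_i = 5.35 + 1.44*i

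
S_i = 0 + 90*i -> [0, 90, 180, 270, 360]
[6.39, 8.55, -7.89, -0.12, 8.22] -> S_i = Random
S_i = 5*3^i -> [5, 15, 45, 135, 405]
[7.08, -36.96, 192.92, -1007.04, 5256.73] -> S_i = 7.08*(-5.22)^i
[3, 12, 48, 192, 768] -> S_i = 3*4^i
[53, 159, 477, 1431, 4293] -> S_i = 53*3^i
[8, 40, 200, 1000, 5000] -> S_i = 8*5^i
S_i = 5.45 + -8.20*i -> [5.45, -2.75, -10.95, -19.15, -27.35]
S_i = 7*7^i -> [7, 49, 343, 2401, 16807]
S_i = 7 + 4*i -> [7, 11, 15, 19, 23]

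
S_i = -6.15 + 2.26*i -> [-6.15, -3.89, -1.63, 0.63, 2.89]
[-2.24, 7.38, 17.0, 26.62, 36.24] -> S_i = -2.24 + 9.62*i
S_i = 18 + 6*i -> [18, 24, 30, 36, 42]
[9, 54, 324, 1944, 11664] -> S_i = 9*6^i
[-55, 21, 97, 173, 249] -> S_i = -55 + 76*i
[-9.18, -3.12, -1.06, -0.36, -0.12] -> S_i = -9.18*0.34^i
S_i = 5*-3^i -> [5, -15, 45, -135, 405]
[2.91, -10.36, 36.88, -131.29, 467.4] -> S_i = 2.91*(-3.56)^i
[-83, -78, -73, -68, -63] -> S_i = -83 + 5*i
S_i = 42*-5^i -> [42, -210, 1050, -5250, 26250]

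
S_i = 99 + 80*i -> [99, 179, 259, 339, 419]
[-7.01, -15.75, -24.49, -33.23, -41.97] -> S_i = -7.01 + -8.74*i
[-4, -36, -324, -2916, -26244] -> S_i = -4*9^i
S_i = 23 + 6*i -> [23, 29, 35, 41, 47]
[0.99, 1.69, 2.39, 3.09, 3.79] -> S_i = 0.99 + 0.70*i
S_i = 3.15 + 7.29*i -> [3.15, 10.44, 17.73, 25.02, 32.31]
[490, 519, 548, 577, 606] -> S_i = 490 + 29*i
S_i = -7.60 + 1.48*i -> [-7.6, -6.12, -4.64, -3.16, -1.68]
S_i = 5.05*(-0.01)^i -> [5.05, -0.05, 0.0, -0.0, 0.0]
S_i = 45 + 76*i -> [45, 121, 197, 273, 349]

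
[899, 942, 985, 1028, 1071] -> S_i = 899 + 43*i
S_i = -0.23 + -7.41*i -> [-0.23, -7.64, -15.05, -22.46, -29.87]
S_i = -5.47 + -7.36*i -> [-5.47, -12.83, -20.19, -27.55, -34.91]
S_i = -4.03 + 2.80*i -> [-4.03, -1.23, 1.57, 4.37, 7.17]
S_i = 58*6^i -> [58, 348, 2088, 12528, 75168]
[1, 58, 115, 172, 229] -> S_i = 1 + 57*i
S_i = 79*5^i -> [79, 395, 1975, 9875, 49375]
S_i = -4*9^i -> [-4, -36, -324, -2916, -26244]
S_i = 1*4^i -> [1, 4, 16, 64, 256]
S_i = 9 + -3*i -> [9, 6, 3, 0, -3]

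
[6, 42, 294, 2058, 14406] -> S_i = 6*7^i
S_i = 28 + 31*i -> [28, 59, 90, 121, 152]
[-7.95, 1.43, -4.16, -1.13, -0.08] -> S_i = Random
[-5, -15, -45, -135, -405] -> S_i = -5*3^i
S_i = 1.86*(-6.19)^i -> [1.86, -11.51, 71.27, -441.15, 2730.71]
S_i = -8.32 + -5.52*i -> [-8.32, -13.84, -19.36, -24.88, -30.4]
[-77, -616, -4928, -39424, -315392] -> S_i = -77*8^i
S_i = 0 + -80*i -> [0, -80, -160, -240, -320]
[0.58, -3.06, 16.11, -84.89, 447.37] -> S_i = 0.58*(-5.27)^i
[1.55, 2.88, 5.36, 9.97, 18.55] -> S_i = 1.55*1.86^i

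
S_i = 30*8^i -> [30, 240, 1920, 15360, 122880]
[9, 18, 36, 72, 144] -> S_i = 9*2^i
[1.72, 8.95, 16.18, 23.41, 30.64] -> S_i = 1.72 + 7.23*i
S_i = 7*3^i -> [7, 21, 63, 189, 567]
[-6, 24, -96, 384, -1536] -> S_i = -6*-4^i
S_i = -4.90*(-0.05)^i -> [-4.9, 0.25, -0.01, 0.0, -0.0]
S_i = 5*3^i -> [5, 15, 45, 135, 405]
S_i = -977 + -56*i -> [-977, -1033, -1089, -1145, -1201]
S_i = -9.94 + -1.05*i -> [-9.94, -10.99, -12.04, -13.09, -14.14]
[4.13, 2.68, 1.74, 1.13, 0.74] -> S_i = 4.13*0.65^i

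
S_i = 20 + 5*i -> [20, 25, 30, 35, 40]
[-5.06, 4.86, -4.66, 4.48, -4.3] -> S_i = -5.06*(-0.96)^i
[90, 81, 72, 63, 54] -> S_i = 90 + -9*i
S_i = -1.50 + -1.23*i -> [-1.5, -2.73, -3.96, -5.19, -6.42]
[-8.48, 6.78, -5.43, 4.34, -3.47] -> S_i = -8.48*(-0.80)^i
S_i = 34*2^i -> [34, 68, 136, 272, 544]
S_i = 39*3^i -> [39, 117, 351, 1053, 3159]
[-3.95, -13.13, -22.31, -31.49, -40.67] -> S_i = -3.95 + -9.18*i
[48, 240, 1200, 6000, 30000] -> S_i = 48*5^i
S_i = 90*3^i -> [90, 270, 810, 2430, 7290]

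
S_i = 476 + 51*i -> [476, 527, 578, 629, 680]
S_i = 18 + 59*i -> [18, 77, 136, 195, 254]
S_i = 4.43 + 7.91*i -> [4.43, 12.34, 20.25, 28.16, 36.07]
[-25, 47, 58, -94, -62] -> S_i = Random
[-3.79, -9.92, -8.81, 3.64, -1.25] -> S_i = Random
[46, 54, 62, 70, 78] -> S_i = 46 + 8*i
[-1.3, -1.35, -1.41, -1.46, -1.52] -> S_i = -1.30*1.04^i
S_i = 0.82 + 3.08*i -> [0.82, 3.9, 6.98, 10.06, 13.14]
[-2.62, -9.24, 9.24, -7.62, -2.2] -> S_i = Random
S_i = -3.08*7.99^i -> [-3.08, -24.61, -196.63, -1571.05, -12552.72]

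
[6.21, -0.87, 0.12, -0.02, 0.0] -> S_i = 6.21*(-0.14)^i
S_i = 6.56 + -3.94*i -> [6.56, 2.62, -1.32, -5.26, -9.2]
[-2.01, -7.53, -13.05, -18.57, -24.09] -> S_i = -2.01 + -5.52*i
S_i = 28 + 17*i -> [28, 45, 62, 79, 96]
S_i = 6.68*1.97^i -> [6.68, 13.16, 25.92, 51.07, 100.61]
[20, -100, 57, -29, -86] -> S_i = Random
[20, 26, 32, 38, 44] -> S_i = 20 + 6*i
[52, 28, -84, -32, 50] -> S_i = Random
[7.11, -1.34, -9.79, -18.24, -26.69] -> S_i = 7.11 + -8.45*i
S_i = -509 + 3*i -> [-509, -506, -503, -500, -497]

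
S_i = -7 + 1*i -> [-7, -6, -5, -4, -3]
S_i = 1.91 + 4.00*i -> [1.91, 5.91, 9.91, 13.91, 17.91]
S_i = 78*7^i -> [78, 546, 3822, 26754, 187278]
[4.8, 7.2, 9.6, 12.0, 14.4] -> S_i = 4.80 + 2.40*i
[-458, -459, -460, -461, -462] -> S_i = -458 + -1*i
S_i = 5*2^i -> [5, 10, 20, 40, 80]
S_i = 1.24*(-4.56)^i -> [1.24, -5.65, 25.78, -117.58, 536.14]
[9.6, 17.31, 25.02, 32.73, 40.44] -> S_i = 9.60 + 7.71*i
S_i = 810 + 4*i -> [810, 814, 818, 822, 826]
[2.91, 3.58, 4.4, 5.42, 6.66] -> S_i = 2.91*1.23^i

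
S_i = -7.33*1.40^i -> [-7.33, -10.26, -14.37, -20.11, -28.16]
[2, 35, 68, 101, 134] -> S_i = 2 + 33*i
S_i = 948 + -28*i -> [948, 920, 892, 864, 836]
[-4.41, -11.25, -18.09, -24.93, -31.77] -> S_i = -4.41 + -6.84*i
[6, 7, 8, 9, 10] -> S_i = 6 + 1*i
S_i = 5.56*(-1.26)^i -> [5.56, -7.01, 8.83, -11.12, 14.01]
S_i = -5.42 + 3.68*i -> [-5.42, -1.74, 1.94, 5.62, 9.3]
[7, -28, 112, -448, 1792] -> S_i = 7*-4^i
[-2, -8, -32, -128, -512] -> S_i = -2*4^i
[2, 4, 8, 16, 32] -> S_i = 2*2^i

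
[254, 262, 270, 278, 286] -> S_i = 254 + 8*i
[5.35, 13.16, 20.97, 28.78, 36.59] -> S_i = 5.35 + 7.81*i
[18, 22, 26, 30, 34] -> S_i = 18 + 4*i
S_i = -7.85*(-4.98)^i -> [-7.85, 39.09, -194.68, 969.52, -4828.22]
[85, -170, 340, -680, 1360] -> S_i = 85*-2^i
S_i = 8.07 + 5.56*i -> [8.07, 13.63, 19.19, 24.75, 30.31]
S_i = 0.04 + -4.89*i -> [0.04, -4.85, -9.74, -14.63, -19.52]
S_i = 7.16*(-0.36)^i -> [7.16, -2.58, 0.93, -0.33, 0.12]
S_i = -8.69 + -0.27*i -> [-8.69, -8.96, -9.23, -9.5, -9.77]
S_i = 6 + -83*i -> [6, -77, -160, -243, -326]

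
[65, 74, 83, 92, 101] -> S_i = 65 + 9*i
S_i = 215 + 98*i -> [215, 313, 411, 509, 607]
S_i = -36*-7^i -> [-36, 252, -1764, 12348, -86436]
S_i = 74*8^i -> [74, 592, 4736, 37888, 303104]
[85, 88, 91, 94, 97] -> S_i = 85 + 3*i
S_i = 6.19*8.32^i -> [6.19, 51.5, 428.49, 3565.01, 29660.87]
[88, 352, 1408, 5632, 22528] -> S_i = 88*4^i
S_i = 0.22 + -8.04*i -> [0.22, -7.82, -15.86, -23.9, -31.94]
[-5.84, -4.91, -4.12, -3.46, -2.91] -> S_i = -5.84*0.84^i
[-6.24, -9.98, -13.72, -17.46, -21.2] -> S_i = -6.24 + -3.74*i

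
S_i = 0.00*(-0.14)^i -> [0.0, -0.0, 0.0, -0.0, 0.0]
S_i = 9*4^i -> [9, 36, 144, 576, 2304]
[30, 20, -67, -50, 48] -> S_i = Random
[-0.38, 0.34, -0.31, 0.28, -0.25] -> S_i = -0.38*(-0.90)^i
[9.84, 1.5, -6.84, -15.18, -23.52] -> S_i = 9.84 + -8.34*i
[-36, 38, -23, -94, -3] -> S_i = Random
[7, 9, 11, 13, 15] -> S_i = 7 + 2*i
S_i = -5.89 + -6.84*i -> [-5.89, -12.73, -19.57, -26.41, -33.25]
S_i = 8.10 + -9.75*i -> [8.1, -1.65, -11.4, -21.15, -30.9]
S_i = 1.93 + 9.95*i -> [1.93, 11.88, 21.83, 31.78, 41.73]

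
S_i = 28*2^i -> [28, 56, 112, 224, 448]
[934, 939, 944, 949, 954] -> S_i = 934 + 5*i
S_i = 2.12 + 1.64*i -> [2.12, 3.76, 5.4, 7.04, 8.68]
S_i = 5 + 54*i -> [5, 59, 113, 167, 221]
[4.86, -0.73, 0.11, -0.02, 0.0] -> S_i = 4.86*(-0.15)^i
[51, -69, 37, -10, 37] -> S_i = Random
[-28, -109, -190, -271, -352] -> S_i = -28 + -81*i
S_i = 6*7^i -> [6, 42, 294, 2058, 14406]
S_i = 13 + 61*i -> [13, 74, 135, 196, 257]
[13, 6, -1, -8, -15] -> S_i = 13 + -7*i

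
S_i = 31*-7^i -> [31, -217, 1519, -10633, 74431]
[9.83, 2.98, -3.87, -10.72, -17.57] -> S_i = 9.83 + -6.85*i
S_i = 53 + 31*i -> [53, 84, 115, 146, 177]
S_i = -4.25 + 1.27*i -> [-4.25, -2.98, -1.71, -0.44, 0.83]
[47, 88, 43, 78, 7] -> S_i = Random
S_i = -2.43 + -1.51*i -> [-2.43, -3.94, -5.45, -6.96, -8.47]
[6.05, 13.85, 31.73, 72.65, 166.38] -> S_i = 6.05*2.29^i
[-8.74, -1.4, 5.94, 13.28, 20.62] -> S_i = -8.74 + 7.34*i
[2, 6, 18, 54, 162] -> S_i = 2*3^i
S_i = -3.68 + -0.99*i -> [-3.68, -4.67, -5.66, -6.65, -7.64]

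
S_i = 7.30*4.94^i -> [7.3, 36.06, 178.15, 880.04, 4347.41]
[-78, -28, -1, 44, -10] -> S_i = Random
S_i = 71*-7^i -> [71, -497, 3479, -24353, 170471]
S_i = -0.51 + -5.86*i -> [-0.51, -6.37, -12.23, -18.09, -23.95]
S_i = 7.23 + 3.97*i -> [7.23, 11.2, 15.17, 19.14, 23.11]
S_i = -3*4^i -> [-3, -12, -48, -192, -768]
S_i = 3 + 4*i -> [3, 7, 11, 15, 19]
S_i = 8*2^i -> [8, 16, 32, 64, 128]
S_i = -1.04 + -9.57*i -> [-1.04, -10.61, -20.18, -29.75, -39.32]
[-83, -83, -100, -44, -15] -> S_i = Random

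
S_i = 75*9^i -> [75, 675, 6075, 54675, 492075]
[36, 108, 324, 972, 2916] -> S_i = 36*3^i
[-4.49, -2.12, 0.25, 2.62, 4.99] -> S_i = -4.49 + 2.37*i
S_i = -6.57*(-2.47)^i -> [-6.57, 16.23, -40.08, 99.0, -244.54]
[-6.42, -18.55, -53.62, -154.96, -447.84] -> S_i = -6.42*2.89^i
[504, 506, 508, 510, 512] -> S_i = 504 + 2*i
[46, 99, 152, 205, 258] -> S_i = 46 + 53*i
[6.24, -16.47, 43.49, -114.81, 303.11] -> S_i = 6.24*(-2.64)^i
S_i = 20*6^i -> [20, 120, 720, 4320, 25920]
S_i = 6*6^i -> [6, 36, 216, 1296, 7776]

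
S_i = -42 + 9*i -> [-42, -33, -24, -15, -6]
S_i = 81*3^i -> [81, 243, 729, 2187, 6561]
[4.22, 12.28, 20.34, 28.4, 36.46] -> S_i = 4.22 + 8.06*i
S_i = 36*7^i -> [36, 252, 1764, 12348, 86436]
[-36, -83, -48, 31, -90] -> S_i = Random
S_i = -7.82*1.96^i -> [-7.82, -15.33, -30.04, -58.88, -115.41]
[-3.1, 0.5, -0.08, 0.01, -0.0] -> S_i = -3.10*(-0.16)^i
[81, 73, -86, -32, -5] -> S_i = Random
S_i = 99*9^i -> [99, 891, 8019, 72171, 649539]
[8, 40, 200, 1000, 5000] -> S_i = 8*5^i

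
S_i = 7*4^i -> [7, 28, 112, 448, 1792]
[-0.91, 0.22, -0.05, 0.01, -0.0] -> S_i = -0.91*(-0.24)^i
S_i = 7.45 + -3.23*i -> [7.45, 4.22, 0.99, -2.24, -5.47]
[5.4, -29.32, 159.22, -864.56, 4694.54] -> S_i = 5.40*(-5.43)^i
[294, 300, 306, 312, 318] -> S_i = 294 + 6*i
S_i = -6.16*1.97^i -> [-6.16, -12.14, -23.91, -47.1, -92.78]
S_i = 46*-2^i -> [46, -92, 184, -368, 736]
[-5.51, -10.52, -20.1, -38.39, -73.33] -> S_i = -5.51*1.91^i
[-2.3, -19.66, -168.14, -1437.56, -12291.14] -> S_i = -2.30*8.55^i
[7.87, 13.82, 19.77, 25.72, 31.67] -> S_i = 7.87 + 5.95*i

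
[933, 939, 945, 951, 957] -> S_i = 933 + 6*i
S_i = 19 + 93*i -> [19, 112, 205, 298, 391]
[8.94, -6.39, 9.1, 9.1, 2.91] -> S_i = Random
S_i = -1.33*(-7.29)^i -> [-1.33, 9.7, -70.68, 515.27, -3756.31]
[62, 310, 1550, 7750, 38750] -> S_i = 62*5^i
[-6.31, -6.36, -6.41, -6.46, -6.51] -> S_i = -6.31 + -0.05*i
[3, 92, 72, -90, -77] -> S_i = Random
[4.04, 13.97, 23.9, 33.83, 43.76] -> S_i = 4.04 + 9.93*i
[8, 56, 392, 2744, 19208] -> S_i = 8*7^i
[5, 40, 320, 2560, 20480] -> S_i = 5*8^i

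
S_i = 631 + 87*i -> [631, 718, 805, 892, 979]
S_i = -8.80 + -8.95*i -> [-8.8, -17.75, -26.7, -35.65, -44.6]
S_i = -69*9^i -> [-69, -621, -5589, -50301, -452709]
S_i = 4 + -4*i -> [4, 0, -4, -8, -12]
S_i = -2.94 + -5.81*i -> [-2.94, -8.75, -14.56, -20.37, -26.18]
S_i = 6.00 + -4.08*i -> [6.0, 1.92, -2.16, -6.24, -10.32]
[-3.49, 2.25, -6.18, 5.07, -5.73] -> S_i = Random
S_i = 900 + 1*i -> [900, 901, 902, 903, 904]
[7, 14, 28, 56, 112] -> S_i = 7*2^i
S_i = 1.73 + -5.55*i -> [1.73, -3.82, -9.37, -14.92, -20.47]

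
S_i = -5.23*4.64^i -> [-5.23, -24.27, -112.6, -522.46, -2424.23]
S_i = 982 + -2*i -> [982, 980, 978, 976, 974]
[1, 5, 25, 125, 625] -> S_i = 1*5^i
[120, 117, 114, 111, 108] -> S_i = 120 + -3*i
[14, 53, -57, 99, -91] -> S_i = Random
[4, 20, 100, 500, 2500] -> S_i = 4*5^i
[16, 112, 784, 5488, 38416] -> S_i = 16*7^i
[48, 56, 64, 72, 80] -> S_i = 48 + 8*i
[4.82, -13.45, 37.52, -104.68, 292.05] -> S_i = 4.82*(-2.79)^i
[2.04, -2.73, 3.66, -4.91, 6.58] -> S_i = 2.04*(-1.34)^i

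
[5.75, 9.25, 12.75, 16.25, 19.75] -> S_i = 5.75 + 3.50*i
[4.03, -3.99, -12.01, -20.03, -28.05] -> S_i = 4.03 + -8.02*i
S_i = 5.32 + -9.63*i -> [5.32, -4.31, -13.94, -23.57, -33.2]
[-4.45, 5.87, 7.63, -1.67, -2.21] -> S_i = Random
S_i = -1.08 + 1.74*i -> [-1.08, 0.66, 2.4, 4.14, 5.88]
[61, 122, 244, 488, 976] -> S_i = 61*2^i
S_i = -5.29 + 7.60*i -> [-5.29, 2.31, 9.91, 17.51, 25.11]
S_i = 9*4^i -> [9, 36, 144, 576, 2304]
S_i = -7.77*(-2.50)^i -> [-7.77, 19.42, -48.56, 121.41, -303.52]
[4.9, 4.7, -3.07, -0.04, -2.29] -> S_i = Random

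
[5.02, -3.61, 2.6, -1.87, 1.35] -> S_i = 5.02*(-0.72)^i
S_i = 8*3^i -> [8, 24, 72, 216, 648]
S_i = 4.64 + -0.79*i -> [4.64, 3.85, 3.06, 2.27, 1.48]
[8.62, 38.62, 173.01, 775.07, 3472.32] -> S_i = 8.62*4.48^i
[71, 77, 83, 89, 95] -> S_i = 71 + 6*i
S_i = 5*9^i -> [5, 45, 405, 3645, 32805]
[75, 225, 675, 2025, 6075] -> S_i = 75*3^i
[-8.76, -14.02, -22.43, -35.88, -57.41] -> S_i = -8.76*1.60^i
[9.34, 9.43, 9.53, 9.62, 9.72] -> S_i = 9.34*1.01^i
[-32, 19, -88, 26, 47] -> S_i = Random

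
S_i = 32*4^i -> [32, 128, 512, 2048, 8192]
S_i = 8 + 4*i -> [8, 12, 16, 20, 24]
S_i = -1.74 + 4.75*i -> [-1.74, 3.01, 7.76, 12.51, 17.26]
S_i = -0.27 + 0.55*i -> [-0.27, 0.28, 0.83, 1.38, 1.93]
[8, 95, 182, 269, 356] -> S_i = 8 + 87*i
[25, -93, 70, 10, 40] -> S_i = Random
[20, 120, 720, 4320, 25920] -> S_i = 20*6^i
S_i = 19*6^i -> [19, 114, 684, 4104, 24624]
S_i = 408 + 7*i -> [408, 415, 422, 429, 436]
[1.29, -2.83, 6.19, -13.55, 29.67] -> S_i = 1.29*(-2.19)^i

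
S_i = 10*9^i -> [10, 90, 810, 7290, 65610]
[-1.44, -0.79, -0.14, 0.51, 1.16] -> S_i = -1.44 + 0.65*i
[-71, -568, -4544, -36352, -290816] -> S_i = -71*8^i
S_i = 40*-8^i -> [40, -320, 2560, -20480, 163840]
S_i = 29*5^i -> [29, 145, 725, 3625, 18125]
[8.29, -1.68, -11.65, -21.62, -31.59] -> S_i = 8.29 + -9.97*i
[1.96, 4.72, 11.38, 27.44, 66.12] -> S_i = 1.96*2.41^i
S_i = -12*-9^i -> [-12, 108, -972, 8748, -78732]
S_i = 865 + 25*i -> [865, 890, 915, 940, 965]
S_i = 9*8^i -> [9, 72, 576, 4608, 36864]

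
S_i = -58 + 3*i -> [-58, -55, -52, -49, -46]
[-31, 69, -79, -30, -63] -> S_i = Random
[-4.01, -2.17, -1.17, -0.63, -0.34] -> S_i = -4.01*0.54^i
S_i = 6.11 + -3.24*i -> [6.11, 2.87, -0.37, -3.61, -6.85]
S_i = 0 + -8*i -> [0, -8, -16, -24, -32]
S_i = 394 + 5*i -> [394, 399, 404, 409, 414]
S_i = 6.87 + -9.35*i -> [6.87, -2.48, -11.83, -21.18, -30.53]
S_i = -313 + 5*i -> [-313, -308, -303, -298, -293]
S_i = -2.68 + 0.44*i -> [-2.68, -2.24, -1.8, -1.36, -0.92]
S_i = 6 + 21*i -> [6, 27, 48, 69, 90]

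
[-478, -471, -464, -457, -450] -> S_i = -478 + 7*i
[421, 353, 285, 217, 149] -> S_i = 421 + -68*i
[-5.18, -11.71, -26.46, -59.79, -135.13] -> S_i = -5.18*2.26^i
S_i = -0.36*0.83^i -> [-0.36, -0.3, -0.25, -0.21, -0.17]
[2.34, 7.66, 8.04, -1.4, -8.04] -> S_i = Random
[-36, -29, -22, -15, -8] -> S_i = -36 + 7*i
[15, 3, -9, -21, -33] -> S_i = 15 + -12*i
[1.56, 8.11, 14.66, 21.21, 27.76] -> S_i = 1.56 + 6.55*i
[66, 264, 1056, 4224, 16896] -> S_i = 66*4^i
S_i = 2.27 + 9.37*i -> [2.27, 11.64, 21.01, 30.38, 39.75]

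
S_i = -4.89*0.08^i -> [-4.89, -0.39, -0.03, -0.0, -0.0]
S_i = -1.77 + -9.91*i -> [-1.77, -11.68, -21.59, -31.5, -41.41]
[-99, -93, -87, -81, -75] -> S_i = -99 + 6*i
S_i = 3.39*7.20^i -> [3.39, 24.41, 175.74, 1265.31, 9110.24]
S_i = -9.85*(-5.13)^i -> [-9.85, 50.53, -259.22, 1329.81, -6821.91]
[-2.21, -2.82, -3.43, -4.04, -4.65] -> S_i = -2.21 + -0.61*i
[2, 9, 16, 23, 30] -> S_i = 2 + 7*i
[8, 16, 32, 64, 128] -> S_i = 8*2^i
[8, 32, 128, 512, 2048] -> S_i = 8*4^i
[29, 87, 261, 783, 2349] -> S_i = 29*3^i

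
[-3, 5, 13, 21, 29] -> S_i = -3 + 8*i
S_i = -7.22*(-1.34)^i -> [-7.22, 9.67, -12.96, 17.37, -23.28]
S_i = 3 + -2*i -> [3, 1, -1, -3, -5]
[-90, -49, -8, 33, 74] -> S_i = -90 + 41*i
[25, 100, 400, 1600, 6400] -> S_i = 25*4^i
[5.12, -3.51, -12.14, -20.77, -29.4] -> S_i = 5.12 + -8.63*i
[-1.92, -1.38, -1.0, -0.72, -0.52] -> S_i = -1.92*0.72^i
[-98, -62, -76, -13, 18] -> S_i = Random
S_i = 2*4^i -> [2, 8, 32, 128, 512]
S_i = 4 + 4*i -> [4, 8, 12, 16, 20]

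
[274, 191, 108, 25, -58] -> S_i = 274 + -83*i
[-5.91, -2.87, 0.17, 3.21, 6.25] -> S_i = -5.91 + 3.04*i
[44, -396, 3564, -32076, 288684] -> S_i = 44*-9^i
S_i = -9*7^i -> [-9, -63, -441, -3087, -21609]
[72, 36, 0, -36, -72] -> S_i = 72 + -36*i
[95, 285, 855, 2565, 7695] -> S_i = 95*3^i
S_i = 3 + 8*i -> [3, 11, 19, 27, 35]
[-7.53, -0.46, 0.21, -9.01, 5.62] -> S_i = Random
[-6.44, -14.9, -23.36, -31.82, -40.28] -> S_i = -6.44 + -8.46*i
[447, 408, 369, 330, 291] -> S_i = 447 + -39*i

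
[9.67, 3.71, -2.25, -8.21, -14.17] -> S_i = 9.67 + -5.96*i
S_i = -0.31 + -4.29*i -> [-0.31, -4.6, -8.89, -13.18, -17.47]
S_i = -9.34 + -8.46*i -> [-9.34, -17.8, -26.26, -34.72, -43.18]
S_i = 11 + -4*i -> [11, 7, 3, -1, -5]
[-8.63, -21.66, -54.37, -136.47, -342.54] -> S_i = -8.63*2.51^i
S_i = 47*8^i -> [47, 376, 3008, 24064, 192512]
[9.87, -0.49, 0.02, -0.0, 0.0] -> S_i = 9.87*(-0.05)^i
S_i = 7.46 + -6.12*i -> [7.46, 1.34, -4.78, -10.9, -17.02]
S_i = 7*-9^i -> [7, -63, 567, -5103, 45927]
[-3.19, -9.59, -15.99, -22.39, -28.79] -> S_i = -3.19 + -6.40*i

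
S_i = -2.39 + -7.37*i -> [-2.39, -9.76, -17.13, -24.5, -31.87]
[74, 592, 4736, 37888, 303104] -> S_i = 74*8^i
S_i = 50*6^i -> [50, 300, 1800, 10800, 64800]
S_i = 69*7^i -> [69, 483, 3381, 23667, 165669]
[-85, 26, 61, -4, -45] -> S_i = Random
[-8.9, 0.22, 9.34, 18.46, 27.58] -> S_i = -8.90 + 9.12*i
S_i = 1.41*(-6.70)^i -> [1.41, -9.45, 63.29, -424.08, 2841.31]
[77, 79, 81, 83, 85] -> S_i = 77 + 2*i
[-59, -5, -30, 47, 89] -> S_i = Random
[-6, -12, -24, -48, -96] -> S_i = -6*2^i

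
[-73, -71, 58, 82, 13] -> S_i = Random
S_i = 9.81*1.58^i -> [9.81, 15.5, 24.49, 38.69, 61.14]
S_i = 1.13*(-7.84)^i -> [1.13, -8.86, 69.46, -544.54, 4269.16]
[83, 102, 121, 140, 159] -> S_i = 83 + 19*i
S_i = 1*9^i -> [1, 9, 81, 729, 6561]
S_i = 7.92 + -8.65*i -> [7.92, -0.73, -9.38, -18.03, -26.68]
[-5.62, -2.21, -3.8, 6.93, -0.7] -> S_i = Random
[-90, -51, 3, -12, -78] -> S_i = Random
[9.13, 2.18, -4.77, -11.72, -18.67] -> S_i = 9.13 + -6.95*i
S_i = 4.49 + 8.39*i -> [4.49, 12.88, 21.27, 29.66, 38.05]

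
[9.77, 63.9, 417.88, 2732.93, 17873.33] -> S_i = 9.77*6.54^i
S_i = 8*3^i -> [8, 24, 72, 216, 648]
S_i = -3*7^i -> [-3, -21, -147, -1029, -7203]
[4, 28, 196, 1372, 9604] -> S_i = 4*7^i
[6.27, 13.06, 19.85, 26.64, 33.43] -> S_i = 6.27 + 6.79*i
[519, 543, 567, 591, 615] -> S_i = 519 + 24*i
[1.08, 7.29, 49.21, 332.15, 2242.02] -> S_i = 1.08*6.75^i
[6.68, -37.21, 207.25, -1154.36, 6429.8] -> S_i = 6.68*(-5.57)^i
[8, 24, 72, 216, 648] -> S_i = 8*3^i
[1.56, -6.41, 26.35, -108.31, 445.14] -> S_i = 1.56*(-4.11)^i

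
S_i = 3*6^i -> [3, 18, 108, 648, 3888]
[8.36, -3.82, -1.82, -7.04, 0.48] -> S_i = Random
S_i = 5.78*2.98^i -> [5.78, 17.22, 51.33, 152.96, 455.82]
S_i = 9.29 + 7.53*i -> [9.29, 16.82, 24.35, 31.88, 39.41]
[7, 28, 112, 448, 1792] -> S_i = 7*4^i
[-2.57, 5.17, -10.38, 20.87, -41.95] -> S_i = -2.57*(-2.01)^i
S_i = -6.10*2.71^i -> [-6.1, -16.53, -44.8, -121.41, -329.01]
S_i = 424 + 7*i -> [424, 431, 438, 445, 452]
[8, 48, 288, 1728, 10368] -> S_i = 8*6^i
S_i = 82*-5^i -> [82, -410, 2050, -10250, 51250]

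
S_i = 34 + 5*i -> [34, 39, 44, 49, 54]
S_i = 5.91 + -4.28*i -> [5.91, 1.63, -2.65, -6.93, -11.21]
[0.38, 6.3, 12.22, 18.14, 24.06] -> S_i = 0.38 + 5.92*i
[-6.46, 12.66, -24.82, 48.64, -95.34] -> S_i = -6.46*(-1.96)^i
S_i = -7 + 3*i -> [-7, -4, -1, 2, 5]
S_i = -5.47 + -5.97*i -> [-5.47, -11.44, -17.41, -23.38, -29.35]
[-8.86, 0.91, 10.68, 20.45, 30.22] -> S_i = -8.86 + 9.77*i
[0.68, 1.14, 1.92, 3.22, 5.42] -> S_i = 0.68*1.68^i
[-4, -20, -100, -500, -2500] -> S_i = -4*5^i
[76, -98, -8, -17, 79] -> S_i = Random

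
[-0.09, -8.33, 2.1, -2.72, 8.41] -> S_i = Random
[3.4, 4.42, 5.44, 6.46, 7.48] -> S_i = 3.40 + 1.02*i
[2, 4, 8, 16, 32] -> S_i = 2*2^i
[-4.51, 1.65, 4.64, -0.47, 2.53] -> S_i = Random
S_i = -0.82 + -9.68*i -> [-0.82, -10.5, -20.18, -29.86, -39.54]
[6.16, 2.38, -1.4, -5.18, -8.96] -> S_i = 6.16 + -3.78*i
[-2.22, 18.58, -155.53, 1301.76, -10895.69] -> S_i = -2.22*(-8.37)^i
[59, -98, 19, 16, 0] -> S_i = Random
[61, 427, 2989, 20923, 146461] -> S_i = 61*7^i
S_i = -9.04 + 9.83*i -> [-9.04, 0.79, 10.62, 20.45, 30.28]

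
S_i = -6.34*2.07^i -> [-6.34, -13.12, -27.17, -56.23, -116.4]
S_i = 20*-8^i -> [20, -160, 1280, -10240, 81920]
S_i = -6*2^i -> [-6, -12, -24, -48, -96]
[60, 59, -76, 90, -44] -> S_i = Random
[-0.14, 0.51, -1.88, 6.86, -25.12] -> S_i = -0.14*(-3.66)^i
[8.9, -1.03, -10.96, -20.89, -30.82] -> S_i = 8.90 + -9.93*i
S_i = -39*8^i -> [-39, -312, -2496, -19968, -159744]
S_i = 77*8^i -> [77, 616, 4928, 39424, 315392]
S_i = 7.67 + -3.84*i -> [7.67, 3.83, -0.01, -3.85, -7.69]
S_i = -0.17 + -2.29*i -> [-0.17, -2.46, -4.75, -7.04, -9.33]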